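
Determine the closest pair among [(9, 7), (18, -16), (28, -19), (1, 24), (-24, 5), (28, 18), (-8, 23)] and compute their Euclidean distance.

Computing all pairwise distances among 7 points:

d((9, 7), (18, -16)) = 24.6982
d((9, 7), (28, -19)) = 32.2025
d((9, 7), (1, 24)) = 18.7883
d((9, 7), (-24, 5)) = 33.0606
d((9, 7), (28, 18)) = 21.9545
d((9, 7), (-8, 23)) = 23.3452
d((18, -16), (28, -19)) = 10.4403
d((18, -16), (1, 24)) = 43.4626
d((18, -16), (-24, 5)) = 46.9574
d((18, -16), (28, 18)) = 35.4401
d((18, -16), (-8, 23)) = 46.8722
d((28, -19), (1, 24)) = 50.774
d((28, -19), (-24, 5)) = 57.2713
d((28, -19), (28, 18)) = 37.0
d((28, -19), (-8, 23)) = 55.3173
d((1, 24), (-24, 5)) = 31.4006
d((1, 24), (28, 18)) = 27.6586
d((1, 24), (-8, 23)) = 9.0554 <-- minimum
d((-24, 5), (28, 18)) = 53.6004
d((-24, 5), (-8, 23)) = 24.0832
d((28, 18), (-8, 23)) = 36.3456

Closest pair: (1, 24) and (-8, 23) with distance 9.0554

The closest pair is (1, 24) and (-8, 23) with Euclidean distance 9.0554. For 7 points, brute-force pairwise comparison is shown above. For large n, the divide-and-conquer algorithm (sort by x, recurse on halves, check the dividing strip) achieves O(n log n).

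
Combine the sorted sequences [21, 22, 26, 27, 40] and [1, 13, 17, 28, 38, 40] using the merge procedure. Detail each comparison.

Merging process:

Compare 21 vs 1: take 1 from right. Merged: [1]
Compare 21 vs 13: take 13 from right. Merged: [1, 13]
Compare 21 vs 17: take 17 from right. Merged: [1, 13, 17]
Compare 21 vs 28: take 21 from left. Merged: [1, 13, 17, 21]
Compare 22 vs 28: take 22 from left. Merged: [1, 13, 17, 21, 22]
Compare 26 vs 28: take 26 from left. Merged: [1, 13, 17, 21, 22, 26]
Compare 27 vs 28: take 27 from left. Merged: [1, 13, 17, 21, 22, 26, 27]
Compare 40 vs 28: take 28 from right. Merged: [1, 13, 17, 21, 22, 26, 27, 28]
Compare 40 vs 38: take 38 from right. Merged: [1, 13, 17, 21, 22, 26, 27, 28, 38]
Compare 40 vs 40: take 40 from left. Merged: [1, 13, 17, 21, 22, 26, 27, 28, 38, 40]
Append remaining from right: [40]. Merged: [1, 13, 17, 21, 22, 26, 27, 28, 38, 40, 40]

Final merged array: [1, 13, 17, 21, 22, 26, 27, 28, 38, 40, 40]
Total comparisons: 10

The merged array is [1, 13, 17, 21, 22, 26, 27, 28, 38, 40, 40], requiring 10 comparisons. The merge step runs in O(n) time where n is the total number of elements.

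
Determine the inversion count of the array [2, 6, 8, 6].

Finding inversions in [2, 6, 8, 6]:

(2, 3): arr[2]=8 > arr[3]=6

Total inversions: 1

The array has 1 inversion(s): (2,3). Each pair (i,j) satisfies i < j and arr[i] > arr[j].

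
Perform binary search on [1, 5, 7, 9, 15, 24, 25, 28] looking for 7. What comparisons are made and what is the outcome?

Binary search for 7 in [1, 5, 7, 9, 15, 24, 25, 28]:

lo=0, hi=7, mid=3, arr[mid]=9 -> 9 > 7, search left half
lo=0, hi=2, mid=1, arr[mid]=5 -> 5 < 7, search right half
lo=2, hi=2, mid=2, arr[mid]=7 -> Found target at index 2!

Binary search finds 7 at index 2 after 3 comparisons. The search repeatedly halves the search space by comparing with the middle element.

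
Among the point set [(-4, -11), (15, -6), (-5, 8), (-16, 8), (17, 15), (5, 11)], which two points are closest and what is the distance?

Computing all pairwise distances among 6 points:

d((-4, -11), (15, -6)) = 19.6469
d((-4, -11), (-5, 8)) = 19.0263
d((-4, -11), (-16, 8)) = 22.4722
d((-4, -11), (17, 15)) = 33.4215
d((-4, -11), (5, 11)) = 23.7697
d((15, -6), (-5, 8)) = 24.4131
d((15, -6), (-16, 8)) = 34.0147
d((15, -6), (17, 15)) = 21.095
d((15, -6), (5, 11)) = 19.7231
d((-5, 8), (-16, 8)) = 11.0
d((-5, 8), (17, 15)) = 23.0868
d((-5, 8), (5, 11)) = 10.4403 <-- minimum
d((-16, 8), (17, 15)) = 33.7343
d((-16, 8), (5, 11)) = 21.2132
d((17, 15), (5, 11)) = 12.6491

Closest pair: (-5, 8) and (5, 11) with distance 10.4403

The closest pair is (-5, 8) and (5, 11) with Euclidean distance 10.4403. For 6 points, brute-force pairwise comparison is shown above. For large n, the divide-and-conquer algorithm (sort by x, recurse on halves, check the dividing strip) achieves O(n log n).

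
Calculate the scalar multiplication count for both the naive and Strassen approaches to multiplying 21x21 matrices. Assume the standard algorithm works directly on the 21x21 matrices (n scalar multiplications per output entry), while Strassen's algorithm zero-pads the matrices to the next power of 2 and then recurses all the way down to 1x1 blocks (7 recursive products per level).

Matrix multiplication for 21x21 matrices:

Strassen's algorithm requires power-of-2 dimensions. Pad 21x21 to 32x32 (next power of 2).

Standard algorithm: 21^3 = 9261 multiplications
Strassen's algorithm: 7^(log2(32)) = 7^5 = 16807 multiplications
Difference: 9261 - 16807 = -7546 (Strassen uses MORE here due to padding overhead — for small or just-over-power-of-2 n, padding can outweigh the per-level savings)

Standard: 9261 multiplications (21^3). Strassen: 16807 multiplications (7^5, after padding to 32x32). Strassen reduces 8 recursive multiplications to 7 at each level.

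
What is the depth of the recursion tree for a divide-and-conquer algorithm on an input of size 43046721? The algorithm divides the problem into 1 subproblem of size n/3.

For divide and conquer with division factor 3:

Problem sizes at each level:
Level 0: 43046721
Level 1: 14348907
Level 2: 4782969
Level 3: 1594323
Level 4: 531441
Level 5: 177147
Level 6: 59049
Level 7: 19683
Level 8: 6561
Level 9: 2187
Level 10: 729
Level 11: 243
Level 12: 81
Level 13: 27
Level 14: 9
Level 15: 3
Level 16: 1

The root is level 0 and the size-1 base case is level 16 (the tree spans levels 0 through 16, i.e. 17 levels counting the root), so the depth is the number of divisions: log_3(43046721) = 16

The recursion tree depth is log_3(43046721) = 16. At each level, the problem size is divided by 3, so it takes 16 divisions to reduce to a base case of size 1. The algorithm makes 1 recursive call at each level.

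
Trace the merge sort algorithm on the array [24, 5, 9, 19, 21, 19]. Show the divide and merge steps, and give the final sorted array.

Merge sort trace:

Split: [24, 5, 9, 19, 21, 19] -> [24, 5, 9] and [19, 21, 19]
  Split: [24, 5, 9] -> [24] and [5, 9]
    Split: [5, 9] -> [5] and [9]
    Merge: [5] + [9] -> [5, 9]
  Merge: [24] + [5, 9] -> [5, 9, 24]
  Split: [19, 21, 19] -> [19] and [21, 19]
    Split: [21, 19] -> [21] and [19]
    Merge: [21] + [19] -> [19, 21]
  Merge: [19] + [19, 21] -> [19, 19, 21]
Merge: [5, 9, 24] + [19, 19, 21] -> [5, 9, 19, 19, 21, 24]

Final sorted array: [5, 9, 19, 19, 21, 24]

The merge sort proceeds by recursively splitting the array and merging sorted halves.
After all merges, the sorted array is [5, 9, 19, 19, 21, 24].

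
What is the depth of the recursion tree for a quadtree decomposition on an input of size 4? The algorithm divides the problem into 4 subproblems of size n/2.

For divide and conquer with division factor 2:

Problem sizes at each level:
Level 0: 4
Level 1: 2
Level 2: 1

The root is level 0 and the size-1 base case is level 2 (the tree spans levels 0 through 2, i.e. 3 levels counting the root), so the depth is the number of divisions: log_2(4) = 2

The recursion tree depth is log_2(4) = 2. At each level, the problem size is divided by 2, so it takes 2 divisions to reduce to a base case of size 1. The algorithm makes 4 recursive calls at each level.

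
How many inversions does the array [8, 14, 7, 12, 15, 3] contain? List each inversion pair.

Finding inversions in [8, 14, 7, 12, 15, 3]:

(0, 2): arr[0]=8 > arr[2]=7
(0, 5): arr[0]=8 > arr[5]=3
(1, 2): arr[1]=14 > arr[2]=7
(1, 3): arr[1]=14 > arr[3]=12
(1, 5): arr[1]=14 > arr[5]=3
(2, 5): arr[2]=7 > arr[5]=3
(3, 5): arr[3]=12 > arr[5]=3
(4, 5): arr[4]=15 > arr[5]=3

Total inversions: 8

The array has 8 inversion(s): (0,2), (0,5), (1,2), (1,3), (1,5), (2,5), (3,5), (4,5). Each pair (i,j) satisfies i < j and arr[i] > arr[j].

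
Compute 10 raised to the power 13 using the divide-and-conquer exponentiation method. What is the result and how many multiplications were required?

Computing 10^13 by squaring (build up from 10^1; each line after the first costs one multiplication):

10^1 = 10
10^2 = (10^1)^2 = 10^2 = 100
10^3 = 10 * 10^2 = 10 * 100 = 1000
10^6 = (10^3)^2 = 1000^2 = 1000000
10^12 = (10^6)^2 = 1000000^2 = 1000000000000
10^13 = 10 * 10^12 = 10 * 1000000000000 = 10000000000000

Result: 10000000000000
Multiplications needed: 5 (5 lines after 10^1)

10^13 = 10000000000000. Using exponentiation by squaring, this requires 5 multiplications. The key idea: if the exponent is even, square the half-power; if odd, multiply by the base once.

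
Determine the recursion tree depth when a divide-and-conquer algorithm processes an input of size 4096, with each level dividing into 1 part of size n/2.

For divide and conquer with division factor 2:

Problem sizes at each level:
Level 0: 4096
Level 1: 2048
Level 2: 1024
Level 3: 512
Level 4: 256
Level 5: 128
Level 6: 64
Level 7: 32
Level 8: 16
Level 9: 8
Level 10: 4
Level 11: 2
Level 12: 1

The root is level 0 and the size-1 base case is level 12 (the tree spans levels 0 through 12, i.e. 13 levels counting the root), so the depth is the number of divisions: log_2(4096) = 12

The recursion tree depth is log_2(4096) = 12. At each level, the problem size is divided by 2, so it takes 12 divisions to reduce to a base case of size 1. The algorithm makes 1 recursive call at each level.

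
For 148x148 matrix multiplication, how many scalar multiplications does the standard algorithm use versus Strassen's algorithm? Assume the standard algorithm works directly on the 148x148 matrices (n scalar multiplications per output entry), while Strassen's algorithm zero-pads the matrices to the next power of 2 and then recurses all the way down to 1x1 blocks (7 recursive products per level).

Matrix multiplication for 148x148 matrices:

Strassen's algorithm requires power-of-2 dimensions. Pad 148x148 to 256x256 (next power of 2).

Standard algorithm: 148^3 = 3241792 multiplications
Strassen's algorithm: 7^(log2(256)) = 7^8 = 5764801 multiplications
Difference: 3241792 - 5764801 = -2523009 (Strassen uses MORE here due to padding overhead — for small or just-over-power-of-2 n, padding can outweigh the per-level savings)

Standard: 3241792 multiplications (148^3). Strassen: 5764801 multiplications (7^8, after padding to 256x256). Strassen reduces 8 recursive multiplications to 7 at each level.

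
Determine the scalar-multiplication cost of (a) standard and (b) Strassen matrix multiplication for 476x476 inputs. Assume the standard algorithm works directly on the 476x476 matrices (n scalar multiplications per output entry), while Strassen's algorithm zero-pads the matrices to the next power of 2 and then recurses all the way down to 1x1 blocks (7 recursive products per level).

Matrix multiplication for 476x476 matrices:

Strassen's algorithm requires power-of-2 dimensions. Pad 476x476 to 512x512 (next power of 2).

Standard algorithm: 476^3 = 107850176 multiplications
Strassen's algorithm: 7^(log2(512)) = 7^9 = 40353607 multiplications
Savings: 107850176 - 40353607 = 67496569 multiplications

Standard: 107850176 multiplications (476^3). Strassen: 40353607 multiplications (7^9, after padding to 512x512). Strassen reduces 8 recursive multiplications to 7 at each level.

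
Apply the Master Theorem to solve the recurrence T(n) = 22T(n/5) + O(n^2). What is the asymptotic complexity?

Master Theorem for T(n) = 22T(n/5) + O(n^2):

a = 22, b = 5, c = 2
log_b(a) = log_5(22) = 1.9206

Case 3: c = 2 > log_5(22) = 1.9206
T(n) = O(n^2) = O(n^2)

For T(n) = 22T(n/5) + O(n^2): log_5(22) = 1.9206. This is Case 3 of the Master Theorem (c > log_b(a), work dominated by root), giving O(n^2).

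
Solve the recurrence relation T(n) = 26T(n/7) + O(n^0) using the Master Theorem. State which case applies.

Master Theorem for T(n) = 26T(n/7) + O(n^0):

a = 26, b = 7, c = 0
log_b(a) = log_7(26) = 1.6743

Case 1: c = 0 < log_7(26) = 1.6743
T(n) = O(n^(log_7 26))

For T(n) = 26T(n/7) + O(n^0): log_7(26) = 1.6743. This is Case 1 of the Master Theorem (c < log_b(a), work dominated by leaves), giving O(n^(log_7 26)).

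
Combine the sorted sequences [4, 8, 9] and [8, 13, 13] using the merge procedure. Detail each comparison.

Merging process:

Compare 4 vs 8: take 4 from left. Merged: [4]
Compare 8 vs 8: take 8 from left. Merged: [4, 8]
Compare 9 vs 8: take 8 from right. Merged: [4, 8, 8]
Compare 9 vs 13: take 9 from left. Merged: [4, 8, 8, 9]
Append remaining from right: [13, 13]. Merged: [4, 8, 8, 9, 13, 13]

Final merged array: [4, 8, 8, 9, 13, 13]
Total comparisons: 4

The merged array is [4, 8, 8, 9, 13, 13], requiring 4 comparisons. The merge step runs in O(n) time where n is the total number of elements.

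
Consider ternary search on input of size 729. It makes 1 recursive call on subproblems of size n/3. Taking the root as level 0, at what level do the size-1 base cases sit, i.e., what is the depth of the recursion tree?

For divide and conquer with division factor 3:

Problem sizes at each level:
Level 0: 729
Level 1: 243
Level 2: 81
Level 3: 27
Level 4: 9
Level 5: 3
Level 6: 1

The root is level 0 and the size-1 base case is level 6 (the tree spans levels 0 through 6, i.e. 7 levels counting the root), so the depth is the number of divisions: log_3(729) = 6

The recursion tree depth is log_3(729) = 6. At each level, the problem size is divided by 3, so it takes 6 divisions to reduce to a base case of size 1. The algorithm makes 1 recursive call at each level.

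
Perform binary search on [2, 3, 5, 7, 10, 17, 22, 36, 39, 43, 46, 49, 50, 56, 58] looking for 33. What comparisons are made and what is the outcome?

Binary search for 33 in [2, 3, 5, 7, 10, 17, 22, 36, 39, 43, 46, 49, 50, 56, 58]:

lo=0, hi=14, mid=7, arr[mid]=36 -> 36 > 33, search left half
lo=0, hi=6, mid=3, arr[mid]=7 -> 7 < 33, search right half
lo=4, hi=6, mid=5, arr[mid]=17 -> 17 < 33, search right half
lo=6, hi=6, mid=6, arr[mid]=22 -> 22 < 33, search right half
lo=7 > hi=6, target 33 not found

Binary search determines that 33 is not in the array after 4 comparisons. The search space was exhausted without finding the target.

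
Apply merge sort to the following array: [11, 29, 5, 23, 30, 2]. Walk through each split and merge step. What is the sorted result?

Merge sort trace:

Split: [11, 29, 5, 23, 30, 2] -> [11, 29, 5] and [23, 30, 2]
  Split: [11, 29, 5] -> [11] and [29, 5]
    Split: [29, 5] -> [29] and [5]
    Merge: [29] + [5] -> [5, 29]
  Merge: [11] + [5, 29] -> [5, 11, 29]
  Split: [23, 30, 2] -> [23] and [30, 2]
    Split: [30, 2] -> [30] and [2]
    Merge: [30] + [2] -> [2, 30]
  Merge: [23] + [2, 30] -> [2, 23, 30]
Merge: [5, 11, 29] + [2, 23, 30] -> [2, 5, 11, 23, 29, 30]

Final sorted array: [2, 5, 11, 23, 29, 30]

The merge sort proceeds by recursively splitting the array and merging sorted halves.
After all merges, the sorted array is [2, 5, 11, 23, 29, 30].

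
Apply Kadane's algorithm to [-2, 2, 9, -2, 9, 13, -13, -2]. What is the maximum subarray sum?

Using Kadane's algorithm on [-2, 2, 9, -2, 9, 13, -13, -2]:

Scanning through the array:
Position 1 (value 2): max_ending_here = 2, max_so_far = 2
Position 2 (value 9): max_ending_here = 11, max_so_far = 11
Position 3 (value -2): max_ending_here = 9, max_so_far = 11
Position 4 (value 9): max_ending_here = 18, max_so_far = 18
Position 5 (value 13): max_ending_here = 31, max_so_far = 31
Position 6 (value -13): max_ending_here = 18, max_so_far = 31
Position 7 (value -2): max_ending_here = 16, max_so_far = 31

Maximum subarray: [2, 9, -2, 9, 13]
Maximum sum: 31

The maximum subarray is [2, 9, -2, 9, 13] with sum 31. This subarray runs from index 1 to index 5.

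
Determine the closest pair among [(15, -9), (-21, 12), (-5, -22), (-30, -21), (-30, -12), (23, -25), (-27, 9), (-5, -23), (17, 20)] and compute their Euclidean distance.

Computing all pairwise distances among 9 points:

d((15, -9), (-21, 12)) = 41.6773
d((15, -9), (-5, -22)) = 23.8537
d((15, -9), (-30, -21)) = 46.5725
d((15, -9), (-30, -12)) = 45.0999
d((15, -9), (23, -25)) = 17.8885
d((15, -9), (-27, 9)) = 45.6946
d((15, -9), (-5, -23)) = 24.4131
d((15, -9), (17, 20)) = 29.0689
d((-21, 12), (-5, -22)) = 37.5766
d((-21, 12), (-30, -21)) = 34.2053
d((-21, 12), (-30, -12)) = 25.632
d((-21, 12), (23, -25)) = 57.4891
d((-21, 12), (-27, 9)) = 6.7082
d((-21, 12), (-5, -23)) = 38.4838
d((-21, 12), (17, 20)) = 38.833
d((-5, -22), (-30, -21)) = 25.02
d((-5, -22), (-30, -12)) = 26.9258
d((-5, -22), (23, -25)) = 28.1603
d((-5, -22), (-27, 9)) = 38.0132
d((-5, -22), (-5, -23)) = 1.0 <-- minimum
d((-5, -22), (17, 20)) = 47.4131
d((-30, -21), (-30, -12)) = 9.0
d((-30, -21), (23, -25)) = 53.1507
d((-30, -21), (-27, 9)) = 30.1496
d((-30, -21), (-5, -23)) = 25.0799
d((-30, -21), (17, 20)) = 62.3699
d((-30, -12), (23, -25)) = 54.5711
d((-30, -12), (-27, 9)) = 21.2132
d((-30, -12), (-5, -23)) = 27.313
d((-30, -12), (17, 20)) = 56.8595
d((23, -25), (-27, 9)) = 60.4649
d((23, -25), (-5, -23)) = 28.0713
d((23, -25), (17, 20)) = 45.3982
d((-27, 9), (-5, -23)) = 38.833
d((-27, 9), (17, 20)) = 45.3542
d((-5, -23), (17, 20)) = 48.3011

Closest pair: (-5, -22) and (-5, -23) with distance 1.0

The closest pair is (-5, -22) and (-5, -23) with Euclidean distance 1.0. For 9 points, brute-force pairwise comparison is shown above. For large n, the divide-and-conquer algorithm (sort by x, recurse on halves, check the dividing strip) achieves O(n log n).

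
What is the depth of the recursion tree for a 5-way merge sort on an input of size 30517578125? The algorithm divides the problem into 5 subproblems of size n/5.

For divide and conquer with division factor 5:

Problem sizes at each level:
Level 0: 30517578125
Level 1: 6103515625
Level 2: 1220703125
Level 3: 244140625
Level 4: 48828125
Level 5: 9765625
Level 6: 1953125
Level 7: 390625
Level 8: 78125
Level 9: 15625
Level 10: 3125
Level 11: 625
Level 12: 125
Level 13: 25
Level 14: 5
Level 15: 1

The root is level 0 and the size-1 base case is level 15 (the tree spans levels 0 through 15, i.e. 16 levels counting the root), so the depth is the number of divisions: log_5(30517578125) = 15

The recursion tree depth is log_5(30517578125) = 15. At each level, the problem size is divided by 5, so it takes 15 divisions to reduce to a base case of size 1. The algorithm makes 5 recursive calls at each level.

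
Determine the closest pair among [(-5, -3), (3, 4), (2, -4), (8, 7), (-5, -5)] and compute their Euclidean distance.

Computing all pairwise distances among 5 points:

d((-5, -3), (3, 4)) = 10.6301
d((-5, -3), (2, -4)) = 7.0711
d((-5, -3), (8, 7)) = 16.4012
d((-5, -3), (-5, -5)) = 2.0 <-- minimum
d((3, 4), (2, -4)) = 8.0623
d((3, 4), (8, 7)) = 5.831
d((3, 4), (-5, -5)) = 12.0416
d((2, -4), (8, 7)) = 12.53
d((2, -4), (-5, -5)) = 7.0711
d((8, 7), (-5, -5)) = 17.6918

Closest pair: (-5, -3) and (-5, -5) with distance 2.0

The closest pair is (-5, -3) and (-5, -5) with Euclidean distance 2.0. For 5 points, brute-force pairwise comparison is shown above. For large n, the divide-and-conquer algorithm (sort by x, recurse on halves, check the dividing strip) achieves O(n log n).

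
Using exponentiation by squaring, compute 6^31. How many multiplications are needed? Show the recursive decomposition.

Computing 6^31 by squaring (build up from 6^1; each line after the first costs one multiplication):

6^1 = 6
6^2 = (6^1)^2 = 6^2 = 36
6^3 = 6 * 6^2 = 6 * 36 = 216
6^6 = (6^3)^2 = 216^2 = 46656
6^7 = 6 * 6^6 = 6 * 46656 = 279936
6^14 = (6^7)^2 = 279936^2 = 78364164096
6^15 = 6 * 6^14 = 6 * 78364164096 = 470184984576
6^30 = (6^15)^2 = 470184984576^2 = 221073919720733357899776
6^31 = 6 * 6^30 = 6 * 221073919720733357899776 = 1326443518324400147398656

Result: 1326443518324400147398656
Multiplications needed: 8 (8 lines after 6^1)

6^31 = 1326443518324400147398656. Using exponentiation by squaring, this requires 8 multiplications. The key idea: if the exponent is even, square the half-power; if odd, multiply by the base once.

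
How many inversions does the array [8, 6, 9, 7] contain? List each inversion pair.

Finding inversions in [8, 6, 9, 7]:

(0, 1): arr[0]=8 > arr[1]=6
(0, 3): arr[0]=8 > arr[3]=7
(2, 3): arr[2]=9 > arr[3]=7

Total inversions: 3

The array has 3 inversion(s): (0,1), (0,3), (2,3). Each pair (i,j) satisfies i < j and arr[i] > arr[j].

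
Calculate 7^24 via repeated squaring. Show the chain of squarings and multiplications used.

Computing 7^24 by squaring (build up from 7^1; each line after the first costs one multiplication):

7^1 = 7
7^2 = (7^1)^2 = 7^2 = 49
7^3 = 7 * 7^2 = 7 * 49 = 343
7^6 = (7^3)^2 = 343^2 = 117649
7^12 = (7^6)^2 = 117649^2 = 13841287201
7^24 = (7^12)^2 = 13841287201^2 = 191581231380566414401

Result: 191581231380566414401
Multiplications needed: 5 (5 lines after 7^1)

7^24 = 191581231380566414401. Using exponentiation by squaring, this requires 5 multiplications. The key idea: if the exponent is even, square the half-power; if odd, multiply by the base once.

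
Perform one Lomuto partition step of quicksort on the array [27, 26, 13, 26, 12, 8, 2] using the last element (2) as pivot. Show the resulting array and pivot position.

Lomuto partition with pivot = 2:

Initial array: [27, 26, 13, 26, 12, 8, 2]

arr[0]=27 > 2: no swap
arr[1]=26 > 2: no swap
arr[2]=13 > 2: no swap
arr[3]=26 > 2: no swap
arr[4]=12 > 2: no swap
arr[5]=8 > 2: no swap

Place pivot at position 0: [2, 26, 13, 26, 12, 8, 27]
Pivot position: 0

After partitioning with pivot 2, the array becomes [2, 26, 13, 26, 12, 8, 27]. The pivot is placed at index 0. All elements to the left of the pivot are <= 2, and all elements to the right are > 2.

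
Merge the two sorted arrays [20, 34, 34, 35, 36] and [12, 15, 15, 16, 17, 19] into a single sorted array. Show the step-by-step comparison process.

Merging process:

Compare 20 vs 12: take 12 from right. Merged: [12]
Compare 20 vs 15: take 15 from right. Merged: [12, 15]
Compare 20 vs 15: take 15 from right. Merged: [12, 15, 15]
Compare 20 vs 16: take 16 from right. Merged: [12, 15, 15, 16]
Compare 20 vs 17: take 17 from right. Merged: [12, 15, 15, 16, 17]
Compare 20 vs 19: take 19 from right. Merged: [12, 15, 15, 16, 17, 19]
Append remaining from left: [20, 34, 34, 35, 36]. Merged: [12, 15, 15, 16, 17, 19, 20, 34, 34, 35, 36]

Final merged array: [12, 15, 15, 16, 17, 19, 20, 34, 34, 35, 36]
Total comparisons: 6

The merged array is [12, 15, 15, 16, 17, 19, 20, 34, 34, 35, 36], requiring 6 comparisons. The merge step runs in O(n) time where n is the total number of elements.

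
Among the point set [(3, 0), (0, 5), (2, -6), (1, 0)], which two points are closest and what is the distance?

Computing all pairwise distances among 4 points:

d((3, 0), (0, 5)) = 5.831
d((3, 0), (2, -6)) = 6.0828
d((3, 0), (1, 0)) = 2.0 <-- minimum
d((0, 5), (2, -6)) = 11.1803
d((0, 5), (1, 0)) = 5.099
d((2, -6), (1, 0)) = 6.0828

Closest pair: (3, 0) and (1, 0) with distance 2.0

The closest pair is (3, 0) and (1, 0) with Euclidean distance 2.0. For 4 points, brute-force pairwise comparison is shown above. For large n, the divide-and-conquer algorithm (sort by x, recurse on halves, check the dividing strip) achieves O(n log n).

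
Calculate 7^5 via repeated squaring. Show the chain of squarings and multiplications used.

Computing 7^5 by squaring (build up from 7^1; each line after the first costs one multiplication):

7^1 = 7
7^2 = (7^1)^2 = 7^2 = 49
7^4 = (7^2)^2 = 49^2 = 2401
7^5 = 7 * 7^4 = 7 * 2401 = 16807

Result: 16807
Multiplications needed: 3 (3 lines after 7^1)

7^5 = 16807. Using exponentiation by squaring, this requires 3 multiplications. The key idea: if the exponent is even, square the half-power; if odd, multiply by the base once.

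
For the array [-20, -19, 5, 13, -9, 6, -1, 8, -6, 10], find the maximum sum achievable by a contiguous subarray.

Using Kadane's algorithm on [-20, -19, 5, 13, -9, 6, -1, 8, -6, 10]:

Scanning through the array:
Position 1 (value -19): max_ending_here = -19, max_so_far = -19
Position 2 (value 5): max_ending_here = 5, max_so_far = 5
Position 3 (value 13): max_ending_here = 18, max_so_far = 18
Position 4 (value -9): max_ending_here = 9, max_so_far = 18
Position 5 (value 6): max_ending_here = 15, max_so_far = 18
Position 6 (value -1): max_ending_here = 14, max_so_far = 18
Position 7 (value 8): max_ending_here = 22, max_so_far = 22
Position 8 (value -6): max_ending_here = 16, max_so_far = 22
Position 9 (value 10): max_ending_here = 26, max_so_far = 26

Maximum subarray: [5, 13, -9, 6, -1, 8, -6, 10]
Maximum sum: 26

The maximum subarray is [5, 13, -9, 6, -1, 8, -6, 10] with sum 26. This subarray runs from index 2 to index 9.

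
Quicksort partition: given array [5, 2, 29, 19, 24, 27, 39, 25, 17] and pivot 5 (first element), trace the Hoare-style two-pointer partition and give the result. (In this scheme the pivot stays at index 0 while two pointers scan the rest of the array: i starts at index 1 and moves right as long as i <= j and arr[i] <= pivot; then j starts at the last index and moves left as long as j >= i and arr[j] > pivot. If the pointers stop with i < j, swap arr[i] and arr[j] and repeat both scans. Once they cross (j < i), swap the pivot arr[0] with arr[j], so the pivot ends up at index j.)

Hoare-style two-pointer partition with pivot = 5:

Initial array: [5, 2, 29, 19, 24, 27, 39, 25, 17]

Pointers start at i = 1, j = 8.
i ends at 2, j ends at 1: the pointers have crossed (j < i), so scanning stops.

Swap pivot arr[0] with arr[1] to place pivot at position 1: [2, 5, 29, 19, 24, 27, 39, 25, 17]
Pivot position: 1

After partitioning with pivot 5, the array becomes [2, 5, 29, 19, 24, 27, 39, 25, 17]. The pivot is placed at index 1. All elements to the left of the pivot are <= 5, and all elements to the right are > 5.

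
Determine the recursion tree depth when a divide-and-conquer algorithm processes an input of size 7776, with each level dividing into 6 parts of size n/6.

For divide and conquer with division factor 6:

Problem sizes at each level:
Level 0: 7776
Level 1: 1296
Level 2: 216
Level 3: 36
Level 4: 6
Level 5: 1

The root is level 0 and the size-1 base case is level 5 (the tree spans levels 0 through 5, i.e. 6 levels counting the root), so the depth is the number of divisions: log_6(7776) = 5

The recursion tree depth is log_6(7776) = 5. At each level, the problem size is divided by 6, so it takes 5 divisions to reduce to a base case of size 1. The algorithm makes 6 recursive calls at each level.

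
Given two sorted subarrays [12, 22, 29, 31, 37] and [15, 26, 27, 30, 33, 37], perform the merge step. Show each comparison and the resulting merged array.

Merging process:

Compare 12 vs 15: take 12 from left. Merged: [12]
Compare 22 vs 15: take 15 from right. Merged: [12, 15]
Compare 22 vs 26: take 22 from left. Merged: [12, 15, 22]
Compare 29 vs 26: take 26 from right. Merged: [12, 15, 22, 26]
Compare 29 vs 27: take 27 from right. Merged: [12, 15, 22, 26, 27]
Compare 29 vs 30: take 29 from left. Merged: [12, 15, 22, 26, 27, 29]
Compare 31 vs 30: take 30 from right. Merged: [12, 15, 22, 26, 27, 29, 30]
Compare 31 vs 33: take 31 from left. Merged: [12, 15, 22, 26, 27, 29, 30, 31]
Compare 37 vs 33: take 33 from right. Merged: [12, 15, 22, 26, 27, 29, 30, 31, 33]
Compare 37 vs 37: take 37 from left. Merged: [12, 15, 22, 26, 27, 29, 30, 31, 33, 37]
Append remaining from right: [37]. Merged: [12, 15, 22, 26, 27, 29, 30, 31, 33, 37, 37]

Final merged array: [12, 15, 22, 26, 27, 29, 30, 31, 33, 37, 37]
Total comparisons: 10

The merged array is [12, 15, 22, 26, 27, 29, 30, 31, 33, 37, 37], requiring 10 comparisons. The merge step runs in O(n) time where n is the total number of elements.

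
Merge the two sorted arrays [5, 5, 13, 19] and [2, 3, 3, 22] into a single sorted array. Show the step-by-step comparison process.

Merging process:

Compare 5 vs 2: take 2 from right. Merged: [2]
Compare 5 vs 3: take 3 from right. Merged: [2, 3]
Compare 5 vs 3: take 3 from right. Merged: [2, 3, 3]
Compare 5 vs 22: take 5 from left. Merged: [2, 3, 3, 5]
Compare 5 vs 22: take 5 from left. Merged: [2, 3, 3, 5, 5]
Compare 13 vs 22: take 13 from left. Merged: [2, 3, 3, 5, 5, 13]
Compare 19 vs 22: take 19 from left. Merged: [2, 3, 3, 5, 5, 13, 19]
Append remaining from right: [22]. Merged: [2, 3, 3, 5, 5, 13, 19, 22]

Final merged array: [2, 3, 3, 5, 5, 13, 19, 22]
Total comparisons: 7

The merged array is [2, 3, 3, 5, 5, 13, 19, 22], requiring 7 comparisons. The merge step runs in O(n) time where n is the total number of elements.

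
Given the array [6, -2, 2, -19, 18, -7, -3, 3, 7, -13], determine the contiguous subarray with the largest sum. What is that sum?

Using Kadane's algorithm on [6, -2, 2, -19, 18, -7, -3, 3, 7, -13]:

Scanning through the array:
Position 1 (value -2): max_ending_here = 4, max_so_far = 6
Position 2 (value 2): max_ending_here = 6, max_so_far = 6
Position 3 (value -19): max_ending_here = -13, max_so_far = 6
Position 4 (value 18): max_ending_here = 18, max_so_far = 18
Position 5 (value -7): max_ending_here = 11, max_so_far = 18
Position 6 (value -3): max_ending_here = 8, max_so_far = 18
Position 7 (value 3): max_ending_here = 11, max_so_far = 18
Position 8 (value 7): max_ending_here = 18, max_so_far = 18
Position 9 (value -13): max_ending_here = 5, max_so_far = 18

Maximum subarray: [18]
Maximum sum: 18

The maximum subarray is [18] with sum 18. This subarray runs from index 4 to index 4.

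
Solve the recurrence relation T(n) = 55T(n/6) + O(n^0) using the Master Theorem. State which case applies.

Master Theorem for T(n) = 55T(n/6) + O(n^0):

a = 55, b = 6, c = 0
log_b(a) = log_6(55) = 2.2365

Case 1: c = 0 < log_6(55) = 2.2365
T(n) = O(n^(log_6 55))

For T(n) = 55T(n/6) + O(n^0): log_6(55) = 2.2365. This is Case 1 of the Master Theorem (c < log_b(a), work dominated by leaves), giving O(n^(log_6 55)).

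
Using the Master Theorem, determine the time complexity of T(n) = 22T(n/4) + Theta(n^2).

Master Theorem for T(n) = 22T(n/4) + O(n^2):

a = 22, b = 4, c = 2
log_b(a) = log_4(22) = 2.2297

Case 1: c = 2 < log_4(22) = 2.2297
T(n) = O(n^(log_4 22))

For T(n) = 22T(n/4) + O(n^2): log_4(22) = 2.2297. This is Case 1 of the Master Theorem (c < log_b(a), work dominated by leaves), giving O(n^(log_4 22)).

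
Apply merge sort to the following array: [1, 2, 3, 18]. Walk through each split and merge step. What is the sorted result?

Merge sort trace:

Split: [1, 2, 3, 18] -> [1, 2] and [3, 18]
  Split: [1, 2] -> [1] and [2]
  Merge: [1] + [2] -> [1, 2]
  Split: [3, 18] -> [3] and [18]
  Merge: [3] + [18] -> [3, 18]
Merge: [1, 2] + [3, 18] -> [1, 2, 3, 18]

Final sorted array: [1, 2, 3, 18]

The merge sort proceeds by recursively splitting the array and merging sorted halves.
After all merges, the sorted array is [1, 2, 3, 18].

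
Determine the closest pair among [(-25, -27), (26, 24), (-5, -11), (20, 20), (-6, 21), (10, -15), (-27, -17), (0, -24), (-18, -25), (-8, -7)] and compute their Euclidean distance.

Computing all pairwise distances among 10 points:

d((-25, -27), (26, 24)) = 72.1249
d((-25, -27), (-5, -11)) = 25.6125
d((-25, -27), (20, 20)) = 65.0692
d((-25, -27), (-6, 21)) = 51.6236
d((-25, -27), (10, -15)) = 37.0
d((-25, -27), (-27, -17)) = 10.198
d((-25, -27), (0, -24)) = 25.1794
d((-25, -27), (-18, -25)) = 7.2801
d((-25, -27), (-8, -7)) = 26.2488
d((26, 24), (-5, -11)) = 46.7547
d((26, 24), (20, 20)) = 7.2111
d((26, 24), (-6, 21)) = 32.1403
d((26, 24), (10, -15)) = 42.1545
d((26, 24), (-27, -17)) = 67.0075
d((26, 24), (0, -24)) = 54.5894
d((26, 24), (-18, -25)) = 65.8559
d((26, 24), (-8, -7)) = 46.0109
d((-5, -11), (20, 20)) = 39.8246
d((-5, -11), (-6, 21)) = 32.0156
d((-5, -11), (10, -15)) = 15.5242
d((-5, -11), (-27, -17)) = 22.8035
d((-5, -11), (0, -24)) = 13.9284
d((-5, -11), (-18, -25)) = 19.105
d((-5, -11), (-8, -7)) = 5.0 <-- minimum
d((20, 20), (-6, 21)) = 26.0192
d((20, 20), (10, -15)) = 36.4005
d((20, 20), (-27, -17)) = 59.8164
d((20, 20), (0, -24)) = 48.3322
d((20, 20), (-18, -25)) = 58.8982
d((20, 20), (-8, -7)) = 38.8973
d((-6, 21), (10, -15)) = 39.3954
d((-6, 21), (-27, -17)) = 43.4166
d((-6, 21), (0, -24)) = 45.3982
d((-6, 21), (-18, -25)) = 47.5395
d((-6, 21), (-8, -7)) = 28.0713
d((10, -15), (-27, -17)) = 37.054
d((10, -15), (0, -24)) = 13.4536
d((10, -15), (-18, -25)) = 29.7321
d((10, -15), (-8, -7)) = 19.6977
d((-27, -17), (0, -24)) = 27.8927
d((-27, -17), (-18, -25)) = 12.0416
d((-27, -17), (-8, -7)) = 21.4709
d((0, -24), (-18, -25)) = 18.0278
d((0, -24), (-8, -7)) = 18.7883
d((-18, -25), (-8, -7)) = 20.5913

Closest pair: (-5, -11) and (-8, -7) with distance 5.0

The closest pair is (-5, -11) and (-8, -7) with Euclidean distance 5.0. For 10 points, brute-force pairwise comparison is shown above. For large n, the divide-and-conquer algorithm (sort by x, recurse on halves, check the dividing strip) achieves O(n log n).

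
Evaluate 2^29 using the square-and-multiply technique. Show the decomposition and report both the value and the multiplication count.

Computing 2^29 by squaring (build up from 2^1; each line after the first costs one multiplication):

2^1 = 2
2^2 = (2^1)^2 = 2^2 = 4
2^3 = 2 * 2^2 = 2 * 4 = 8
2^6 = (2^3)^2 = 8^2 = 64
2^7 = 2 * 2^6 = 2 * 64 = 128
2^14 = (2^7)^2 = 128^2 = 16384
2^28 = (2^14)^2 = 16384^2 = 268435456
2^29 = 2 * 2^28 = 2 * 268435456 = 536870912

Result: 536870912
Multiplications needed: 7 (7 lines after 2^1)

2^29 = 536870912. Using exponentiation by squaring, this requires 7 multiplications. The key idea: if the exponent is even, square the half-power; if odd, multiply by the base once.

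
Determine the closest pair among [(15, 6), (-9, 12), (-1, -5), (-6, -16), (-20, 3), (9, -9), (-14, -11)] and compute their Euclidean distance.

Computing all pairwise distances among 7 points:

d((15, 6), (-9, 12)) = 24.7386
d((15, 6), (-1, -5)) = 19.4165
d((15, 6), (-6, -16)) = 30.4138
d((15, 6), (-20, 3)) = 35.1283
d((15, 6), (9, -9)) = 16.1555
d((15, 6), (-14, -11)) = 33.6155
d((-9, 12), (-1, -5)) = 18.7883
d((-9, 12), (-6, -16)) = 28.1603
d((-9, 12), (-20, 3)) = 14.2127
d((-9, 12), (9, -9)) = 27.6586
d((-9, 12), (-14, -11)) = 23.5372
d((-1, -5), (-6, -16)) = 12.083
d((-1, -5), (-20, 3)) = 20.6155
d((-1, -5), (9, -9)) = 10.7703
d((-1, -5), (-14, -11)) = 14.3178
d((-6, -16), (-20, 3)) = 23.6008
d((-6, -16), (9, -9)) = 16.5529
d((-6, -16), (-14, -11)) = 9.434 <-- minimum
d((-20, 3), (9, -9)) = 31.3847
d((-20, 3), (-14, -11)) = 15.2315
d((9, -9), (-14, -11)) = 23.0868

Closest pair: (-6, -16) and (-14, -11) with distance 9.434

The closest pair is (-6, -16) and (-14, -11) with Euclidean distance 9.434. For 7 points, brute-force pairwise comparison is shown above. For large n, the divide-and-conquer algorithm (sort by x, recurse on halves, check the dividing strip) achieves O(n log n).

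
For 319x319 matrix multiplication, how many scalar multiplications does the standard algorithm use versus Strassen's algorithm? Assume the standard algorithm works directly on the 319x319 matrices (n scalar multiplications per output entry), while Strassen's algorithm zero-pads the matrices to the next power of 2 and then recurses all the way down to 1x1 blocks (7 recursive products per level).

Matrix multiplication for 319x319 matrices:

Strassen's algorithm requires power-of-2 dimensions. Pad 319x319 to 512x512 (next power of 2).

Standard algorithm: 319^3 = 32461759 multiplications
Strassen's algorithm: 7^(log2(512)) = 7^9 = 40353607 multiplications
Difference: 32461759 - 40353607 = -7891848 (Strassen uses MORE here due to padding overhead — for small or just-over-power-of-2 n, padding can outweigh the per-level savings)

Standard: 32461759 multiplications (319^3). Strassen: 40353607 multiplications (7^9, after padding to 512x512). Strassen reduces 8 recursive multiplications to 7 at each level.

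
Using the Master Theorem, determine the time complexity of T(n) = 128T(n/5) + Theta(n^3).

Master Theorem for T(n) = 128T(n/5) + O(n^3):

a = 128, b = 5, c = 3
log_b(a) = log_5(128) = 3.0147

Case 1: c = 3 < log_5(128) = 3.0147
T(n) = O(n^(log_5 128))

For T(n) = 128T(n/5) + O(n^3): log_5(128) = 3.0147. This is Case 1 of the Master Theorem (c < log_b(a), work dominated by leaves), giving O(n^(log_5 128)).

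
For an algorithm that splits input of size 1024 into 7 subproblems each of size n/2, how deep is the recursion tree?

For divide and conquer with division factor 2:

Problem sizes at each level:
Level 0: 1024
Level 1: 512
Level 2: 256
Level 3: 128
Level 4: 64
Level 5: 32
Level 6: 16
Level 7: 8
Level 8: 4
Level 9: 2
Level 10: 1

The root is level 0 and the size-1 base case is level 10 (the tree spans levels 0 through 10, i.e. 11 levels counting the root), so the depth is the number of divisions: log_2(1024) = 10

The recursion tree depth is log_2(1024) = 10. At each level, the problem size is divided by 2, so it takes 10 divisions to reduce to a base case of size 1. The algorithm makes 7 recursive calls at each level.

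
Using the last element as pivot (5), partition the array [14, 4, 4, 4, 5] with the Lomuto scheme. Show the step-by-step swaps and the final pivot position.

Lomuto partition with pivot = 5:

Initial array: [14, 4, 4, 4, 5]

arr[0]=14 > 5: no swap
arr[1]=4 <= 5: swap with position 0, array becomes [4, 14, 4, 4, 5]
arr[2]=4 <= 5: swap with position 1, array becomes [4, 4, 14, 4, 5]
arr[3]=4 <= 5: swap with position 2, array becomes [4, 4, 4, 14, 5]

Place pivot at position 3: [4, 4, 4, 5, 14]
Pivot position: 3

After partitioning with pivot 5, the array becomes [4, 4, 4, 5, 14]. The pivot is placed at index 3. All elements to the left of the pivot are <= 5, and all elements to the right are > 5.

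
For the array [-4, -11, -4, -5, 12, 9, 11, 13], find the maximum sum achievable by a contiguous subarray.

Using Kadane's algorithm on [-4, -11, -4, -5, 12, 9, 11, 13]:

Scanning through the array:
Position 1 (value -11): max_ending_here = -11, max_so_far = -4
Position 2 (value -4): max_ending_here = -4, max_so_far = -4
Position 3 (value -5): max_ending_here = -5, max_so_far = -4
Position 4 (value 12): max_ending_here = 12, max_so_far = 12
Position 5 (value 9): max_ending_here = 21, max_so_far = 21
Position 6 (value 11): max_ending_here = 32, max_so_far = 32
Position 7 (value 13): max_ending_here = 45, max_so_far = 45

Maximum subarray: [12, 9, 11, 13]
Maximum sum: 45

The maximum subarray is [12, 9, 11, 13] with sum 45. This subarray runs from index 4 to index 7.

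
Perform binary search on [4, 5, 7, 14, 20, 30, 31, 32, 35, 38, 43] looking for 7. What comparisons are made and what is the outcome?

Binary search for 7 in [4, 5, 7, 14, 20, 30, 31, 32, 35, 38, 43]:

lo=0, hi=10, mid=5, arr[mid]=30 -> 30 > 7, search left half
lo=0, hi=4, mid=2, arr[mid]=7 -> Found target at index 2!

Binary search finds 7 at index 2 after 2 comparisons. The search repeatedly halves the search space by comparing with the middle element.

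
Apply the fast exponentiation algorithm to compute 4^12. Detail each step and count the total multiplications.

Computing 4^12 by squaring (build up from 4^1; each line after the first costs one multiplication):

4^1 = 4
4^2 = (4^1)^2 = 4^2 = 16
4^3 = 4 * 4^2 = 4 * 16 = 64
4^6 = (4^3)^2 = 64^2 = 4096
4^12 = (4^6)^2 = 4096^2 = 16777216

Result: 16777216
Multiplications needed: 4 (4 lines after 4^1)

4^12 = 16777216. Using exponentiation by squaring, this requires 4 multiplications. The key idea: if the exponent is even, square the half-power; if odd, multiply by the base once.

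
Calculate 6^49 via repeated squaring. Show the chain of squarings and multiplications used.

Computing 6^49 by squaring (build up from 6^1; each line after the first costs one multiplication):

6^1 = 6
6^2 = (6^1)^2 = 6^2 = 36
6^3 = 6 * 6^2 = 6 * 36 = 216
6^6 = (6^3)^2 = 216^2 = 46656
6^12 = (6^6)^2 = 46656^2 = 2176782336
6^24 = (6^12)^2 = 2176782336^2 = 4738381338321616896
6^48 = (6^24)^2 = 4738381338321616896^2 = 22452257707354557240087211123792674816
6^49 = 6 * 6^48 = 6 * 22452257707354557240087211123792674816 = 134713546244127343440523266742756048896

Result: 134713546244127343440523266742756048896
Multiplications needed: 7 (7 lines after 6^1)

6^49 = 134713546244127343440523266742756048896. Using exponentiation by squaring, this requires 7 multiplications. The key idea: if the exponent is even, square the half-power; if odd, multiply by the base once.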